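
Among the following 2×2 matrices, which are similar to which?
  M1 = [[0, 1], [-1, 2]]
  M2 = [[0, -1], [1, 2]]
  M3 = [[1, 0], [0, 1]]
Characteristic polynomials: χ_{M1} = (x - 1)^2, χ_{M2} = (x - 1)^2, χ_{M3} = (x - 1)^2.

{M1, M2}: invariant factors (x - 1)^2.

{M3}: invariant factors x - 1, x - 1.

Matrices are similar if and only if their invariant-factor lists agree; the partition into similarity classes is {M1, M2}, {M3}.

2 classes: {M1, M2}, {M3}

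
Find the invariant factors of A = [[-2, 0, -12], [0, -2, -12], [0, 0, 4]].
x + 2, (x - 4)(x + 2)

The Jordan structure of A has elementary divisors (x + 2), (x + 2), (x - 4). Arranging the block sizes at each eigenvalue in decreasing order and taking row products gives the invariant factors.

Invariant factors (smallest first, each dividing the next): x + 2, (x - 4)(x + 2).

Check: the last factor (x - 4)(x + 2) is the minimal polynomial, and the product (x - 4)(x + 2)^2 is the characteristic polynomial.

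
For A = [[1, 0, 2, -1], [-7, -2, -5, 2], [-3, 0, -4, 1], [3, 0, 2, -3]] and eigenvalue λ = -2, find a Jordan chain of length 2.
We seek v_1 ∈ ker((A + 2I)^2) \ ker(A + 2I), then set v_{i+1} = (A + 2I) v_i.

One such chain is v_1 = [[-3, 4, 4, 0]]^T, v_2 = [[-1, 1, 1, -1]]^T. Check: (A + 2I) v_2 = [[0, 0, 0, 0]]^T = 0.

v_1 = [[-3, 4, 4, 0]]^T, v_2 = [[-1, 1, 1, -1]]^T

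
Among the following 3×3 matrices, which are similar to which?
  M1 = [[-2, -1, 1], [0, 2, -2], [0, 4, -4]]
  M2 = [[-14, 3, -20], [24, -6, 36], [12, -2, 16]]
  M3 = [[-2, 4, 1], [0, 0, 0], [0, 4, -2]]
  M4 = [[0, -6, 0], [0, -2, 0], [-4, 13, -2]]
Characteristic polynomials: χ_{M1} = x(x + 2)^2, χ_{M2} = x(x + 2)^2, χ_{M3} = x(x + 2)^2, χ_{M4} = x(x + 2)^2.

{M1, M2, M3, M4}: invariant factors x(x + 2)^2.

Matrices are similar if and only if their invariant-factor lists agree; the partition into similarity classes is {M1, M2, M3, M4}.

1 class: {M1, M2, M3, M4}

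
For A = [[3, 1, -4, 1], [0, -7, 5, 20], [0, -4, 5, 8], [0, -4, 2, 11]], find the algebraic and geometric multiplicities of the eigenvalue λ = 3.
algebraic multiplicity 4, geometric multiplicity 2

The characteristic polynomial is (x - 3)^4, so the factor x - 3 appears with exponent 4: the algebraic multiplicity is 4.

rank(A - 3I) = 2, so the eigenspace has dimension 4 - 2 = 2: the geometric multiplicity is 2.

Since 2 < 4, A is not diagonalizable.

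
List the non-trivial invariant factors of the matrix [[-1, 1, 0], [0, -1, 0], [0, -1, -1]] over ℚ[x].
x + 1, (x + 1)^2

The Jordan structure of A has elementary divisors (x + 1)^2, (x + 1). Arranging the block sizes at each eigenvalue in decreasing order and taking row products gives the invariant factors.

Invariant factors (smallest first, each dividing the next): x + 1, (x + 1)^2.

Check: the last factor (x + 1)^2 is the minimal polynomial, and the product (x + 1)^3 is the characteristic polynomial.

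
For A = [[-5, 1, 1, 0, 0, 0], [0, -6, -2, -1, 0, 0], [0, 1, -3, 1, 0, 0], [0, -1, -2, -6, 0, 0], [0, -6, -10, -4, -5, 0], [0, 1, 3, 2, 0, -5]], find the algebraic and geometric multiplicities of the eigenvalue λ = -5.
algebraic multiplicity 6, geometric multiplicity 4

The characteristic polynomial is (x + 5)^6, so the factor x + 5 appears with exponent 6: the algebraic multiplicity is 6.

rank(A + 5I) = 2, so the eigenspace has dimension 6 - 2 = 4: the geometric multiplicity is 4.

Since 4 < 6, A is not diagonalizable.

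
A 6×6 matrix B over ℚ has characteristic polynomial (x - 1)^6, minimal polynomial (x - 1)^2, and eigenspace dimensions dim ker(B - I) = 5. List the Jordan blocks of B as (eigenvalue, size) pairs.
λ = 1: algebraic multiplicity 6 (exponent in χ_B), largest block size 2 (exponent in m_B), 5 blocks (geometric multiplicity). These force block sizes [2, 1, 1, 1, 1].

Jordan blocks: (1, 2), (1, 1), (1, 1), (1, 1), (1, 1)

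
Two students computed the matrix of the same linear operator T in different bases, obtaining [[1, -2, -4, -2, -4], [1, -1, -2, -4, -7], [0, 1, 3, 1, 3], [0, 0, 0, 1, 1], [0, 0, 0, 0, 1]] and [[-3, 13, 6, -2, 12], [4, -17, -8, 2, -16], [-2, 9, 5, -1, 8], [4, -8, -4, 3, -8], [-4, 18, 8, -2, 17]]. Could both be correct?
No.

Both have characteristic polynomial (x - 1)^5, but the minimal polynomial of A is (x - 1)^3 while the minimal polynomial of B is (x - 1)^2. The minimal polynomial is a similarity invariant, so A and B are not similar.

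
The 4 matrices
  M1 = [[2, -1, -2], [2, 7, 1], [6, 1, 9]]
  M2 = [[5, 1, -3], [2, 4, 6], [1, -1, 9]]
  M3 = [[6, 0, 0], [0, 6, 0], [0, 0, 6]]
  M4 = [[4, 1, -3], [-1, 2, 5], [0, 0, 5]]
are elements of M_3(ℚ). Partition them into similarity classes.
Characteristic polynomials: χ_{M1} = (x - 6)^3, χ_{M2} = (x - 6)^3, χ_{M3} = (x - 6)^3, χ_{M4} = (x - 5)(x - 3)^2.

{M1}: invariant factors (x - 6)^3.

{M2}: invariant factors x - 6, (x - 6)^2.

{M3}: invariant factors x - 6, x - 6, x - 6.

{M4}: invariant factors (x - 5)(x - 3)^2.

Matrices are similar if and only if their invariant-factor lists agree; the partition into similarity classes is {M1}, {M2}, {M3}, {M4}.

4 classes: {M1}, {M2}, {M3}, {M4}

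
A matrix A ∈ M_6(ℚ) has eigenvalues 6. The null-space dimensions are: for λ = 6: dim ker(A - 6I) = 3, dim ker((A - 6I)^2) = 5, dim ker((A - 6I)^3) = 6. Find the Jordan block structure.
Jordan blocks: (6, 3), (6, 2), (6, 1)

λ = 6: successive nullity increments [3, 2, 1] count blocks of size ≥ k; block sizes are [3, 2, 1].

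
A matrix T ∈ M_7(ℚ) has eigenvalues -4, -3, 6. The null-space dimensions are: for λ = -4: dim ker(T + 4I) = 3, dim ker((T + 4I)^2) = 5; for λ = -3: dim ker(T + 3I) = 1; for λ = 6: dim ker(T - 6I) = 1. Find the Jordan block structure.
λ = -4: successive nullity increments [3, 2] count blocks of size ≥ k; block sizes are [2, 2, 1].
λ = -3: successive nullity increments [1] count blocks of size ≥ k; block sizes are [1].
λ = 6: successive nullity increments [1] count blocks of size ≥ k; block sizes are [1].

Jordan blocks: (-4, 2), (-4, 2), (-4, 1), (-3, 1), (6, 1)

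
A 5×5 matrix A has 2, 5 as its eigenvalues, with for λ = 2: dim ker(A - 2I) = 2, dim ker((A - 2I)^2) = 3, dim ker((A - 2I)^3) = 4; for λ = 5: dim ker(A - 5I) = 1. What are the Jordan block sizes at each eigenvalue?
Jordan blocks: (2, 3), (2, 1), (5, 1)

λ = 2: successive nullity increments [2, 1, 1] count blocks of size ≥ k; block sizes are [3, 1].
λ = 5: successive nullity increments [1] count blocks of size ≥ k; block sizes are [1].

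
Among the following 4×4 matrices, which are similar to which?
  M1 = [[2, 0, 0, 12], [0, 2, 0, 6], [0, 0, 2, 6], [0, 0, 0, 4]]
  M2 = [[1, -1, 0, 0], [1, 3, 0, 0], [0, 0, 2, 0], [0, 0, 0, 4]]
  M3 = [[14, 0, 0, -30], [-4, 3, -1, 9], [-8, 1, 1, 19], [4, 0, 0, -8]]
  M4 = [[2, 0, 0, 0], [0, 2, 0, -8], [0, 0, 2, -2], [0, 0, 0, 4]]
Characteristic polynomials: χ_{M1} = (x - 4)(x - 2)^3, χ_{M2} = (x - 4)(x - 2)^3, χ_{M3} = (x - 4)(x - 2)^3, χ_{M4} = (x - 4)(x - 2)^3.

{M1, M4}: invariant factors x - 2, x - 2, (x - 4)(x - 2).

{M2, M3}: invariant factors x - 2, (x - 4)(x - 2)^2.

Matrices are similar if and only if their invariant-factor lists agree; the partition into similarity classes is {M1, M4}, {M2, M3}.

2 classes: {M1, M4}, {M2, M3}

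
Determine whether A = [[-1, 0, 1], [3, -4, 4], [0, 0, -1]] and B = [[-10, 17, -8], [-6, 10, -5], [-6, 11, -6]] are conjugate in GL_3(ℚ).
Two matrices over a field are similar if and only if they have the same invariant factors.

Both A and B have characteristic polynomial (x + 1)^2(x + 4) and minimal polynomial (x + 1)^2(x + 4). Computing further, both have invariant factors (x + 1)^2(x + 4). Hence A and B are similar.

Yes.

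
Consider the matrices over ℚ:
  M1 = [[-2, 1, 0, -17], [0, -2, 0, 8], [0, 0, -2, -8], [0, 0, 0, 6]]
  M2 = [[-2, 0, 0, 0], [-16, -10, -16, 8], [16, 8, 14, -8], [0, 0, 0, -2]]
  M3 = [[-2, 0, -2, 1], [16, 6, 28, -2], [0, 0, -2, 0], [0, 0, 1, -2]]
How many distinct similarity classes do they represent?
3 classes: {M1}, {M2}, {M3}

Characteristic polynomials: χ_{M1} = (x - 6)(x + 2)^3, χ_{M2} = (x - 6)(x + 2)^3, χ_{M3} = (x - 6)(x + 2)^3.

{M1}: invariant factors x + 2, (x - 6)(x + 2)^2.

{M2}: invariant factors x + 2, x + 2, (x - 6)(x + 2).

{M3}: invariant factors (x - 6)(x + 2)^3.

Matrices are similar if and only if their invariant-factor lists agree; the partition into similarity classes is {M1}, {M2}, {M3}.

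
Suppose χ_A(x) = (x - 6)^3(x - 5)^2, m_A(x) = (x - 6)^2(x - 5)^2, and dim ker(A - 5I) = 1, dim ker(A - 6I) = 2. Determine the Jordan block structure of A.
Jordan blocks: (5, 2), (6, 2), (6, 1)

λ = 5: algebraic multiplicity 2 (exponent in χ_A), largest block size 2 (exponent in m_A), 1 block (geometric multiplicity). This forces block sizes [2].
λ = 6: algebraic multiplicity 3 (exponent in χ_A), largest block size 2 (exponent in m_A), 2 blocks (geometric multiplicity). These force block sizes [2, 1].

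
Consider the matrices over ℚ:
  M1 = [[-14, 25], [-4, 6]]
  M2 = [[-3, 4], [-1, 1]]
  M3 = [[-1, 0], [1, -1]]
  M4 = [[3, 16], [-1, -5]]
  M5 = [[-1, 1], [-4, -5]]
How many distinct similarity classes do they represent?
3 classes: {M1}, {M2, M3, M4}, {M5}

Characteristic polynomials: χ_{M1} = (x + 4)^2, χ_{M2} = (x + 1)^2, χ_{M3} = (x + 1)^2, χ_{M4} = (x + 1)^2, χ_{M5} = (x + 3)^2.

{M1}: invariant factors (x + 4)^2.

{M2, M3, M4}: invariant factors (x + 1)^2.

{M5}: invariant factors (x + 3)^2.

Matrices are similar if and only if their invariant-factor lists agree; the partition into similarity classes is {M1}, {M2, M3, M4}, {M5}.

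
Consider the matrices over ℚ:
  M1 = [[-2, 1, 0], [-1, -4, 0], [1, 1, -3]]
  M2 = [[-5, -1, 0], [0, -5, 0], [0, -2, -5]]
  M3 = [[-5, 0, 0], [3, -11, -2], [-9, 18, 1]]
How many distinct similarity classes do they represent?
2 classes: {M1}, {M2, M3}

Characteristic polynomials: χ_{M1} = (x + 3)^3, χ_{M2} = (x + 5)^3, χ_{M3} = (x + 5)^3.

{M1}: invariant factors x + 3, (x + 3)^2.

{M2, M3}: invariant factors x + 5, (x + 5)^2.

Matrices are similar if and only if their invariant-factor lists agree; the partition into similarity classes is {M1}, {M2, M3}.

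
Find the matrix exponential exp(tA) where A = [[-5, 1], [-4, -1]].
e^{tA} = [[(1 - 2*t)*e^{-3*t}, t*e^{-3*t}], [-4*t*e^{-3*t}, (2*t + 1)*e^{-3*t}]]

A has Jordan form J = [[-3, 1], [0, -3]] with A = PJP^{-1}, so e^{tA} = P e^{tJ} P^{-1}.

For a Jordan block J_k(λ), e^{tJ_k(λ)} = e^{λt} · (I + tN + t^2 N^2/2! + ... + t^{k-1} N^{k-1}/(k-1)!) where N is the nilpotent superdiagonal part.

Assembling the blocks and conjugating back gives the entries of e^{tA} as shown above.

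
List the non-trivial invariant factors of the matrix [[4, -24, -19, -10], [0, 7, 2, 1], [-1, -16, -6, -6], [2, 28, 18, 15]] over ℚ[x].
(x - 5)^2, (x - 5)^2

The Jordan structure of A has elementary divisors (x - 5)^2, (x - 5)^2. Arranging the block sizes at each eigenvalue in decreasing order and taking row products gives the invariant factors.

Invariant factors (smallest first, each dividing the next): (x - 5)^2, (x - 5)^2.

Check: the last factor (x - 5)^2 is the minimal polynomial, and the product (x - 5)^4 is the characteristic polynomial.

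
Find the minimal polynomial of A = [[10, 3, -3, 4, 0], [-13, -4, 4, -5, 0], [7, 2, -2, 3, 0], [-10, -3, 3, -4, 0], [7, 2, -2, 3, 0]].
m_A(x) = x^2

The characteristic polynomial factors as x^5. The minimal polynomial is ∏(x - λ)^{k_λ} where k_λ is the size of the largest Jordan block at λ.

For λ = 0: rank(A) = 2, and the largest Jordan block has size 2 (the smallest k with rank(A^k) = rank(A^(k+1))).

So m_A(x) = x^2.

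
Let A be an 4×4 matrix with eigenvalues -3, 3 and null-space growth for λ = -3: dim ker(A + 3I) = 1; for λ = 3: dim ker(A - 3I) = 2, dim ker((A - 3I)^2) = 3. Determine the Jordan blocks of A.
λ = -3: successive nullity increments [1] count blocks of size ≥ k; block sizes are [1].
λ = 3: successive nullity increments [2, 1] count blocks of size ≥ k; block sizes are [2, 1].

Jordan blocks: (-3, 1), (3, 2), (3, 1)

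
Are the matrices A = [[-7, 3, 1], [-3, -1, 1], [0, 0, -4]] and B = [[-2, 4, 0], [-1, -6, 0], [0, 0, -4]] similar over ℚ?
Two matrices over a field are similar if and only if they have the same invariant factors.

Both A and B have characteristic polynomial (x + 4)^3 and minimal polynomial (x + 4)^2. Computing further, both have invariant factors x + 4, (x + 4)^2. Hence A and B are similar.

Yes.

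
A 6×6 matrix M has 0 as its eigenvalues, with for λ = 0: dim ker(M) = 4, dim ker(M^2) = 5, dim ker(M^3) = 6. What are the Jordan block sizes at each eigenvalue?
λ = 0: successive nullity increments [4, 1, 1] count blocks of size ≥ k; block sizes are [3, 1, 1, 1].

Jordan blocks: (0, 3), (0, 1), (0, 1), (0, 1)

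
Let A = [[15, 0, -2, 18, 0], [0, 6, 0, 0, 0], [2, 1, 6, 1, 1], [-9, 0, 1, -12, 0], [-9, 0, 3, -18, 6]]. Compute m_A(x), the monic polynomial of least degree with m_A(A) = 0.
The characteristic polynomial factors as (x - 6)^4(x + 3). The minimal polynomial is ∏(x - λ)^{k_λ} where k_λ is the size of the largest Jordan block at λ.

For λ = -3: rank(A + 3I) = 4, and the largest Jordan block has size 1 (the smallest k with rank((A + 3I)^k) = rank((A + 3I)^(k+1))).
For λ = 6: rank(A - 6I) = 3, and the largest Jordan block has size 3 (the smallest k with rank((A - 6I)^k) = rank((A - 6I)^(k+1))).

So m_A(x) = (x - 6)^3(x + 3).

m_A(x) = (x - 6)^3(x + 3)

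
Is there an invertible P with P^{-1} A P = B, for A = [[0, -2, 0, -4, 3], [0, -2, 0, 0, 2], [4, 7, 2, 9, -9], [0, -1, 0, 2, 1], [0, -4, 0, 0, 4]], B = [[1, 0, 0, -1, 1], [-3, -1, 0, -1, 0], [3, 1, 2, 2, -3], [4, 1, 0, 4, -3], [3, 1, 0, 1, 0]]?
Yes.

Two matrices over a field are similar if and only if they have the same invariant factors.

Both A and B have characteristic polynomial x^2(x - 2)^3 and minimal polynomial x^2(x - 2)^3. Computing further, both have invariant factors x^2(x - 2)^3. Hence A and B are similar.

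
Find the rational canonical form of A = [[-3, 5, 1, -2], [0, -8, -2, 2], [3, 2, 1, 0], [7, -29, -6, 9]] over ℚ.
R = [[0, 0, 0, -4], [1, 0, 0, 0], [0, 1, 0, 4], [0, 0, 1, -1]]

The invariant factors of A (the non-unit diagonal entries of the Smith normal form of xI - A over ℚ[x]) are (x + 1)(x^3 - 4x + 4), each dividing the next. The characteristic polynomial is their product, (x + 1)(x^3 - 4x + 4).

The rational canonical form is the block-diagonal matrix of companion matrices C(f_i):
R = [[0, 0, 0, -4], [1, 0, 0, 0], [0, 1, 0, 4], [0, 0, 1, -1]].

Note the characteristic polynomial does not split into linear factors over ℚ, so A has no Jordan form over ℚ; the rational canonical form exists over any field.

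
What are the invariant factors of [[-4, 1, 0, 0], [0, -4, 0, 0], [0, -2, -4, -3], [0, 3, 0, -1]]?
The Jordan structure of A has elementary divisors (x + 4)^2, (x + 4), (x + 1). Arranging the block sizes at each eigenvalue in decreasing order and taking row products gives the invariant factors.

Invariant factors (smallest first, each dividing the next): x + 4, (x + 1)(x + 4)^2.

Check: the last factor (x + 1)(x + 4)^2 is the minimal polynomial, and the product (x + 1)(x + 4)^3 is the characteristic polynomial.

x + 4, (x + 1)(x + 4)^2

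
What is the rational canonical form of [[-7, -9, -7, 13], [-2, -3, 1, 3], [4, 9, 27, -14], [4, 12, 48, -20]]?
R = [[0, 0, 0, 12], [1, 0, 0, 18], [0, 1, 0, 4], [0, 0, 1, -3]]

The invariant factors of A (the non-unit diagonal entries of the Smith normal form of xI - A over ℚ[x]) are (x + 1)(x + 2)(x^2 - 6), each dividing the next. The characteristic polynomial is their product, (x + 1)(x + 2)(x^2 - 6).

The rational canonical form is the block-diagonal matrix of companion matrices C(f_i):
R = [[0, 0, 0, 12], [1, 0, 0, 18], [0, 1, 0, 4], [0, 0, 1, -3]].

Note the characteristic polynomial does not split into linear factors over ℚ, so A has no Jordan form over ℚ; the rational canonical form exists over any field.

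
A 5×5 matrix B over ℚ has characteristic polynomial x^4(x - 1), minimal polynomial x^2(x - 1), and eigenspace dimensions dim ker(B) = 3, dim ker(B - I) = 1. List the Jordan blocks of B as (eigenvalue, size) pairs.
λ = 0: algebraic multiplicity 4 (exponent in χ_B), largest block size 2 (exponent in m_B), 3 blocks (geometric multiplicity). These force block sizes [2, 1, 1].
λ = 1: algebraic multiplicity 1 (exponent in χ_B), largest block size 1 (exponent in m_B), 1 block (geometric multiplicity). This forces block sizes [1].

Jordan blocks: (0, 2), (0, 1), (0, 1), (1, 1)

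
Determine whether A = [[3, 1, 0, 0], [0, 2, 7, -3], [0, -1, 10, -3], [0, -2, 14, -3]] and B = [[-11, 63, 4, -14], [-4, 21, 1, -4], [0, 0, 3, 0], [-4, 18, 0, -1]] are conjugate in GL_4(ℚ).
Two matrices over a field are similar if and only if they have the same invariant factors.

Both A and B have characteristic polynomial (x - 3)^4 and minimal polynomial (x - 3)^3. Computing further, both have invariant factors x - 3, (x - 3)^3. Hence A and B are similar.

Yes.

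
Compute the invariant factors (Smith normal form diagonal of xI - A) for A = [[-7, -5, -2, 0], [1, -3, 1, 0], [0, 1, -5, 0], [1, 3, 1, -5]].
The Jordan structure of A has elementary divisors (x + 5)^3, (x + 5). Arranging the block sizes at each eigenvalue in decreasing order and taking row products gives the invariant factors.

Invariant factors (smallest first, each dividing the next): x + 5, (x + 5)^3.

Check: the last factor (x + 5)^3 is the minimal polynomial, and the product (x + 5)^4 is the characteristic polynomial.

x + 5, (x + 5)^3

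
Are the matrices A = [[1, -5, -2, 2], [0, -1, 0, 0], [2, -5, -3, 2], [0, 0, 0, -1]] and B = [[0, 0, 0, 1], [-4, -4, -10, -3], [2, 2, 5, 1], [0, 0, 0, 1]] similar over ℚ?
trace(A) = -4 but trace(B) = 2. The trace is a similarity invariant, so A and B are not similar.

No.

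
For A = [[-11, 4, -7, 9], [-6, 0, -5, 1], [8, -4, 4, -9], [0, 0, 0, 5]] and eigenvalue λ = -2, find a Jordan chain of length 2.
We seek v_1 ∈ ker((A + 2I)^2) \ ker(A + 2I), then set v_{i+1} = (A + 2I) v_i.

One such chain is v_1 = [[-1, -1, 1, 0]]^T, v_2 = [[-2, -1, 2, 0]]^T. Check: (A + 2I) v_2 = [[0, 0, 0, 0]]^T = 0.

v_1 = [[-1, -1, 1, 0]]^T, v_2 = [[-2, -1, 2, 0]]^T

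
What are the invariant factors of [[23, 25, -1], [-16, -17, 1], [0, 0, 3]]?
(x - 3)^3

The Jordan structure of A has elementary divisors (x - 3)^3. Arranging the block sizes at each eigenvalue in decreasing order and taking row products gives the invariant factors.

Invariant factors (smallest first, each dividing the next): (x - 3)^3.

Check: the last factor (x - 3)^3 is the minimal polynomial, and the product (x - 3)^3 is the characteristic polynomial.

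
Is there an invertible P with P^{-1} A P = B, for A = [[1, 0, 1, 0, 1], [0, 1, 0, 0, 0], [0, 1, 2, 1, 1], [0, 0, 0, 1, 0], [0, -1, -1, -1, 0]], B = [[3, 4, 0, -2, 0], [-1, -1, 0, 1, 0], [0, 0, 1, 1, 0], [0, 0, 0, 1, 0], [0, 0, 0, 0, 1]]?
Yes.

Two matrices over a field are similar if and only if they have the same invariant factors.

Both A and B have characteristic polynomial (x - 1)^5 and minimal polynomial (x - 1)^2. Computing further, both have invariant factors x - 1, (x - 1)^2, (x - 1)^2. Hence A and B are similar.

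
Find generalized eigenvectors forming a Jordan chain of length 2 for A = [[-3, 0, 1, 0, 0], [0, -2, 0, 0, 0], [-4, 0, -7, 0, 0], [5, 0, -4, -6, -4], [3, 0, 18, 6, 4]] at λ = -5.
v_1 = [[1, 0, -1, 0, 2]]^T, v_2 = [[1, 0, -2, 1, 3]]^T

We seek v_1 ∈ ker((A + 5I)^2) \ ker(A + 5I), then set v_{i+1} = (A + 5I) v_i.

One such chain is v_1 = [[1, 0, -1, 0, 2]]^T, v_2 = [[1, 0, -2, 1, 3]]^T. Check: (A + 5I) v_2 = [[0, 0, 0, 0, 0]]^T = 0.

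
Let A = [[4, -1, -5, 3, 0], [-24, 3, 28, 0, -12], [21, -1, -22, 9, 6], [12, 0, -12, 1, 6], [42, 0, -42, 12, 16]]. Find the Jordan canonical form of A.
The characteristic polynomial is det(xI - A) = (x - 4)(x - 1)^3(x + 5), so the eigenvalues are -5 (algebraic multiplicity 1), 1 (algebraic multiplicity 3), 4 (algebraic multiplicity 1).

For λ = -5: algebraic multiplicity 1 gives one 1×1 block.

For λ = 1: rank(A - I) = 3, rank((A - I)^2) = 2. The eigenspace has dimension 5 - 3 = 2, so there are 2 Jordan blocks; the rank sequence gives block sizes [2, 1].

For λ = 4: algebraic multiplicity 1 gives one 1×1 block.

Assembling the blocks gives the Jordan form J above.

J = [[-5, 0, 0, 0, 0], [0, 1, 1, 0, 0], [0, 0, 1, 0, 0], [0, 0, 0, 1, 0], [0, 0, 0, 0, 4]]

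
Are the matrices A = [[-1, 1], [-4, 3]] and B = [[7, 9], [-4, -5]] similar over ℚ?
Two matrices over a field are similar if and only if they have the same invariant factors.

Both A and B have characteristic polynomial (x - 1)^2 and minimal polynomial (x - 1)^2. Computing further, both have invariant factors (x - 1)^2. Hence A and B are similar.

Yes.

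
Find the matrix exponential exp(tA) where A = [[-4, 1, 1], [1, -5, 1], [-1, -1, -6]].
A has Jordan form J = [[-5, 1, 0], [0, -5, 1], [0, 0, -5]] with A = PJP^{-1}, so e^{tA} = P e^{tJ} P^{-1}.

For a Jordan block J_k(λ), e^{tJ_k(λ)} = e^{λt} · (I + tN + t^2 N^2/2! + ... + t^{k-1} N^{k-1}/(k-1)!) where N is the nilpotent superdiagonal part.

Assembling the blocks and conjugating back gives the entries of e^{tA} as shown above.

e^{tA} = [[(t^2/2 + t + 1)*e^{-5*t}, t*e^{-5*t}, t*(t + 2)*e^{-5*t}/2], [t*e^{-5*t}, e^{-5*t}, t*e^{-5*t}], [t*(-t - 2)*e^{-5*t}/2, -t*e^{-5*t}, (-t^2/2 - t + 1)*e^{-5*t}]]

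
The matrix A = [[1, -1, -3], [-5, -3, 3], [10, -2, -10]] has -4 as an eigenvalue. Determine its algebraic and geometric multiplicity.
algebraic multiplicity 3, geometric multiplicity 2

The characteristic polynomial is (x + 4)^3, so the factor x + 4 appears with exponent 3: the algebraic multiplicity is 3.

rank(A + 4I) = 1, so the eigenspace has dimension 3 - 1 = 2: the geometric multiplicity is 2.

Since 2 < 3, A is not diagonalizable.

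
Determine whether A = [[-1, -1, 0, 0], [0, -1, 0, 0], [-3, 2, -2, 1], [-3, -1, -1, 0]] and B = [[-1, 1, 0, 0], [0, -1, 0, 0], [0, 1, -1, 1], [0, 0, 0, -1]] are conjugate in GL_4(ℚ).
Yes.

Two matrices over a field are similar if and only if they have the same invariant factors.

Both A and B have characteristic polynomial (x + 1)^4 and minimal polynomial (x + 1)^2. Computing further, both have invariant factors (x + 1)^2, (x + 1)^2. Hence A and B are similar.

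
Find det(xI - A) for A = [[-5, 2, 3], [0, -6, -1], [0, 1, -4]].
χ_A(x) = (x + 5)^3

xI - A = [[x + 5, -2, -3], [0, x + 6, 1], [0, -1, x + 4]].

Expanding det(xI - A) along the first row:
det(xI - A) = + (x + 5)·det([[x + 6, 1], [-1, x + 4]]) - (-2)·det([[0, 1], [0, x + 4]]) + (-3)·det([[0, x + 6], [0, -1]]).

Evaluating gives χ_A(x) = x^3 + 15x^2 + 75x + 125 = (x + 5)^3.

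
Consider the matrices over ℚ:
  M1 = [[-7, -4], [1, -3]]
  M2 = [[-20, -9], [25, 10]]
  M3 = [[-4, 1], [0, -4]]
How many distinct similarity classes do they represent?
2 classes: {M1, M2}, {M3}

Characteristic polynomials: χ_{M1} = (x + 5)^2, χ_{M2} = (x + 5)^2, χ_{M3} = (x + 4)^2.

{M1, M2}: invariant factors (x + 5)^2.

{M3}: invariant factors (x + 4)^2.

Matrices are similar if and only if their invariant-factor lists agree; the partition into similarity classes is {M1, M2}, {M3}.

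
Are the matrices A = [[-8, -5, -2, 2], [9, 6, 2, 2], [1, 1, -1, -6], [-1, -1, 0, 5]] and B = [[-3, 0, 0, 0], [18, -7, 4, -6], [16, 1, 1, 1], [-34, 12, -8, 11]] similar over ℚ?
Yes.

Two matrices over a field are similar if and only if they have the same invariant factors.

Both A and B have characteristic polynomial (x - 3)^2(x + 1)(x + 3) and minimal polynomial (x - 3)^2(x + 1)(x + 3). Computing further, both have invariant factors (x - 3)^2(x + 1)(x + 3). Hence A and B are similar.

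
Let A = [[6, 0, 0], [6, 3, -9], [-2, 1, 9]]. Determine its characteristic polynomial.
xI - A = [[x - 6, 0, 0], [-6, x - 3, 9], [2, -1, x - 9]].

Expanding det(xI - A) along the first row:
det(xI - A) = + (x - 6)·det([[x - 3, 9], [-1, x - 9]]) - (0)·det([[-6, 9], [2, x - 9]]) + (0)·det([[-6, x - 3], [2, -1]]).

Evaluating gives χ_A(x) = x^3 - 18x^2 + 108x - 216 = (x - 6)^3.

χ_A(x) = (x - 6)^3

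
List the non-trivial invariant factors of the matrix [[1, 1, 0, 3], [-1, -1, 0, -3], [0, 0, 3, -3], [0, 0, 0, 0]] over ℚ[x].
The Jordan structure of A has elementary divisors x^2, x, (x - 3). Arranging the block sizes at each eigenvalue in decreasing order and taking row products gives the invariant factors.

Invariant factors (smallest first, each dividing the next): x, x^2(x - 3).

Check: the last factor x^2(x - 3) is the minimal polynomial, and the product x^3(x - 3) is the characteristic polynomial.

x, x^2(x - 3)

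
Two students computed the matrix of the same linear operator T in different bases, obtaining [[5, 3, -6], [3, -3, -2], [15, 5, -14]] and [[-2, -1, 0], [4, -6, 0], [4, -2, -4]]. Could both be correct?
Yes.

Two matrices over a field are similar if and only if they have the same invariant factors.

Both A and B have characteristic polynomial (x + 4)^3 and minimal polynomial (x + 4)^2. Computing further, both have invariant factors x + 4, (x + 4)^2. Hence A and B are similar.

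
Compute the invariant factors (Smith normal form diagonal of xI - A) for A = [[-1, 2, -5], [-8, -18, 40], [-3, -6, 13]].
x + 2, (x + 2)^2

The Jordan structure of A has elementary divisors (x + 2)^2, (x + 2). Arranging the block sizes at each eigenvalue in decreasing order and taking row products gives the invariant factors.

Invariant factors (smallest first, each dividing the next): x + 2, (x + 2)^2.

Check: the last factor (x + 2)^2 is the minimal polynomial, and the product (x + 2)^3 is the characteristic polynomial.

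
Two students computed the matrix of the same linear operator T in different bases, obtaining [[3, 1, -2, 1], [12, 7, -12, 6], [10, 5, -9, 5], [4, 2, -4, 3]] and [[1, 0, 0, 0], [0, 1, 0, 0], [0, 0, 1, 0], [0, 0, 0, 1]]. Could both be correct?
No.

Both have characteristic polynomial (x - 1)^4, but the minimal polynomial of A is (x - 1)^2 while the minimal polynomial of B is x - 1. The minimal polynomial is a similarity invariant, so A and B are not similar.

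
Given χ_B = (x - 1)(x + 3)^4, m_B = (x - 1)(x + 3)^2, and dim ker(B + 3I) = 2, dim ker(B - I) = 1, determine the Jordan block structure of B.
λ = -3: algebraic multiplicity 4 (exponent in χ_B), largest block size 2 (exponent in m_B), 2 blocks (geometric multiplicity). These force block sizes [2, 2].
λ = 1: algebraic multiplicity 1 (exponent in χ_B), largest block size 1 (exponent in m_B), 1 block (geometric multiplicity). This forces block sizes [1].

Jordan blocks: (-3, 2), (-3, 2), (1, 1)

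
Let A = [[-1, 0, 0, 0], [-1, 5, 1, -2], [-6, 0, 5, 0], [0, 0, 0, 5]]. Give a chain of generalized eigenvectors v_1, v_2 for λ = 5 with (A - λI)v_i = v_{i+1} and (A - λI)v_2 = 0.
We seek v_1 ∈ ker((A - 5I)^2) \ ker(A - 5I), then set v_{i+1} = (A - 5I) v_i.

One such chain is v_1 = [[0, 0, 1, 0]]^T, v_2 = [[0, 1, 0, 0]]^T. Check: (A - 5I) v_2 = [[0, 0, 0, 0]]^T = 0.

v_1 = [[0, 0, 1, 0]]^T, v_2 = [[0, 1, 0, 0]]^T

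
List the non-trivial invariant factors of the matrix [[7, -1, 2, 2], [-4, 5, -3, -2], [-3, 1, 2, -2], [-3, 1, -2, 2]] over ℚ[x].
x - 4, (x - 4)^3

The Jordan structure of A has elementary divisors (x - 4)^3, (x - 4). Arranging the block sizes at each eigenvalue in decreasing order and taking row products gives the invariant factors.

Invariant factors (smallest first, each dividing the next): x - 4, (x - 4)^3.

Check: the last factor (x - 4)^3 is the minimal polynomial, and the product (x - 4)^4 is the characteristic polynomial.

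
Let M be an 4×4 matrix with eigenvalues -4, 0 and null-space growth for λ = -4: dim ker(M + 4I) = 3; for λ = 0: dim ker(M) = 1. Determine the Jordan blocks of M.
λ = -4: successive nullity increments [3] count blocks of size ≥ k; block sizes are [1, 1, 1].
λ = 0: successive nullity increments [1] count blocks of size ≥ k; block sizes are [1].

Jordan blocks: (-4, 1), (-4, 1), (-4, 1), (0, 1)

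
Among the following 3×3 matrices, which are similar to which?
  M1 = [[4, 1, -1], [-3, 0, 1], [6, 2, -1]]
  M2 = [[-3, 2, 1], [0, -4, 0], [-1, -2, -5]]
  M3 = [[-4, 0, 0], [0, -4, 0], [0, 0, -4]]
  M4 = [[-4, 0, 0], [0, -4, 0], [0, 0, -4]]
Characteristic polynomials: χ_{M1} = (x - 1)^3, χ_{M2} = (x + 4)^3, χ_{M3} = (x + 4)^3, χ_{M4} = (x + 4)^3.

{M1}: invariant factors x - 1, (x - 1)^2.

{M2}: invariant factors x + 4, (x + 4)^2.

{M3, M4}: invariant factors x + 4, x + 4, x + 4.

Matrices are similar if and only if their invariant-factor lists agree; the partition into similarity classes is {M1}, {M2}, {M3, M4}.

3 classes: {M1}, {M2}, {M3, M4}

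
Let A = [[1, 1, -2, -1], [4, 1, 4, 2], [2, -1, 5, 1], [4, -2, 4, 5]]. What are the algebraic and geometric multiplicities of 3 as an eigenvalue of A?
algebraic multiplicity 4, geometric multiplicity 3

The characteristic polynomial is (x - 3)^4, so the factor x - 3 appears with exponent 4: the algebraic multiplicity is 4.

rank(A - 3I) = 1, so the eigenspace has dimension 4 - 1 = 3: the geometric multiplicity is 3.

Since 3 < 4, A is not diagonalizable.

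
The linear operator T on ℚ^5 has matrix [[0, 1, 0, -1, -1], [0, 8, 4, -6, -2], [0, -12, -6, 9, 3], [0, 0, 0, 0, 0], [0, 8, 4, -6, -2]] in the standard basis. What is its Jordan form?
J = [[0, 1, 0, 0, 0], [0, 0, 0, 0, 0], [0, 0, 0, 1, 0], [0, 0, 0, 0, 0], [0, 0, 0, 0, 0]]

The characteristic polynomial is det(xI - A) = x^5, so the eigenvalues are 0 (algebraic multiplicity 5).

For λ = 0: rank(A) = 2, rank(A^2) = 0. The eigenspace has dimension 5 - 2 = 3, so there are 3 Jordan blocks; the rank sequence gives block sizes [2, 2, 1].

Assembling the blocks gives the Jordan form J above.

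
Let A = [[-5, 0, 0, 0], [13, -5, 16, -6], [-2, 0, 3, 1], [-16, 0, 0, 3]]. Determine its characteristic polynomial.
xI - A = [[x + 5, 0, 0, 0], [-13, x + 5, -16, 6], [2, 0, x - 3, -1], [16, 0, 0, x - 3]].

Expanding det(xI - A) along the first row:
det(xI - A) = + (x + 5)·det([[x + 5, -16, 6], [0, x - 3, -1], [0, 0, x - 3]]) - (0)·det([[-13, -16, 6], [2, x - 3, -1], [16, 0, x - 3]]) + (0)·det([[-13, x + 5, 6], [2, 0, -1], [16, 0, x - 3]]) - (0)·det([[-13, x + 5, -16], [2, 0, x - 3], [16, 0, 0]]).

Evaluating gives χ_A(x) = x^4 + 4x^3 - 26x^2 - 60x + 225 = (x - 3)^2(x + 5)^2.

χ_A(x) = (x - 3)^2(x + 5)^2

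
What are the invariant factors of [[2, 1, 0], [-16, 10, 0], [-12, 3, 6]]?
The Jordan structure of A has elementary divisors (x - 6)^2, (x - 6). Arranging the block sizes at each eigenvalue in decreasing order and taking row products gives the invariant factors.

Invariant factors (smallest first, each dividing the next): x - 6, (x - 6)^2.

Check: the last factor (x - 6)^2 is the minimal polynomial, and the product (x - 6)^3 is the characteristic polynomial.

x - 6, (x - 6)^2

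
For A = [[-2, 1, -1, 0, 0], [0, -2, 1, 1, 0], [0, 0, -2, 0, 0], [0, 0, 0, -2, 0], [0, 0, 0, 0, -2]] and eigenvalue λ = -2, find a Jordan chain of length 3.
v_1 = [[1, 0, 1, 0, 0]]^T, v_2 = [[-1, 1, 0, 0, 0]]^T, v_3 = [[1, 0, 0, 0, 0]]^T

We seek v_1 ∈ ker((A + 2I)^3) \ ker((A + 2I)^2), then set v_{i+1} = (A + 2I) v_i.

One such chain is v_1 = [[1, 0, 1, 0, 0]]^T, v_2 = [[-1, 1, 0, 0, 0]]^T, v_3 = [[1, 0, 0, 0, 0]]^T. Check: (A + 2I) v_3 = [[0, 0, 0, 0, 0]]^T = 0.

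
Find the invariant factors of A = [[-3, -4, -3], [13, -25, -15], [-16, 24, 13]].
The Jordan structure of A has elementary divisors (x + 5)^3. Arranging the block sizes at each eigenvalue in decreasing order and taking row products gives the invariant factors.

Invariant factors (smallest first, each dividing the next): (x + 5)^3.

Check: the last factor (x + 5)^3 is the minimal polynomial, and the product (x + 5)^3 is the characteristic polynomial.

(x + 5)^3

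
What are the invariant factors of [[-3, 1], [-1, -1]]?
(x + 2)^2

The Jordan structure of A has elementary divisors (x + 2)^2. Arranging the block sizes at each eigenvalue in decreasing order and taking row products gives the invariant factors.

Invariant factors (smallest first, each dividing the next): (x + 2)^2.

Check: the last factor (x + 2)^2 is the minimal polynomial, and the product (x + 2)^2 is the characteristic polynomial.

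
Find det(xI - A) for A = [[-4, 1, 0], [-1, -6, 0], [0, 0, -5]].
xI - A = [[x + 4, -1, 0], [1, x + 6, 0], [0, 0, x + 5]].

Expanding det(xI - A) along the first row:
det(xI - A) = + (x + 4)·det([[x + 6, 0], [0, x + 5]]) - (-1)·det([[1, 0], [0, x + 5]]) + (0)·det([[1, x + 6], [0, 0]]).

Evaluating gives χ_A(x) = x^3 + 15x^2 + 75x + 125 = (x + 5)^3.

χ_A(x) = (x + 5)^3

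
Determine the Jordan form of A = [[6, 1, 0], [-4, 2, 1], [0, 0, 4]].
J = [[4, 1, 0], [0, 4, 1], [0, 0, 4]]

The characteristic polynomial is det(xI - A) = (x - 4)^3, so the eigenvalues are 4 (algebraic multiplicity 3).

For λ = 4: rank(A - 4I) = 2, rank((A - 4I)^2) = 1, rank((A - 4I)^3) = 0. The eigenspace has dimension 3 - 2 = 1, so there is 1 Jordan block; the rank sequence gives block sizes [3].

Assembling the blocks gives the Jordan form J above.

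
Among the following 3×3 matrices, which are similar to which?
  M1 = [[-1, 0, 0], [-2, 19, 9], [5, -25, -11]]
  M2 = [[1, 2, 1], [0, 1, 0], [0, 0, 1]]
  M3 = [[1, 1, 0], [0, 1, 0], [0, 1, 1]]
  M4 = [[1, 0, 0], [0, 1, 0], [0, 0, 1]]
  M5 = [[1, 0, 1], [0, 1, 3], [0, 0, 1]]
3 classes: {M1}, {M2, M3, M5}, {M4}

Characteristic polynomials: χ_{M1} = (x - 4)^2(x + 1), χ_{M2} = (x - 1)^3, χ_{M3} = (x - 1)^3, χ_{M4} = (x - 1)^3, χ_{M5} = (x - 1)^3.

{M1}: invariant factors (x - 4)^2(x + 1).

{M2, M3, M5}: invariant factors x - 1, (x - 1)^2.

{M4}: invariant factors x - 1, x - 1, x - 1.

Matrices are similar if and only if their invariant-factor lists agree; the partition into similarity classes is {M1}, {M2, M3, M5}, {M4}.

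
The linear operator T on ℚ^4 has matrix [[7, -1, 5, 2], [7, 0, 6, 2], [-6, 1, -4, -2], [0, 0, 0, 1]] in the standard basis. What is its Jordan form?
The characteristic polynomial is det(xI - A) = (x - 1)^4, so the eigenvalues are 1 (algebraic multiplicity 4).

For λ = 1: rank(A - I) = 2, rank((A - I)^2) = 1, rank((A - I)^3) = 0. The eigenspace has dimension 4 - 2 = 2, so there are 2 Jordan blocks; the rank sequence gives block sizes [3, 1].

Assembling the blocks gives the Jordan form J above.

J = [[1, 1, 0, 0], [0, 1, 1, 0], [0, 0, 1, 0], [0, 0, 0, 1]]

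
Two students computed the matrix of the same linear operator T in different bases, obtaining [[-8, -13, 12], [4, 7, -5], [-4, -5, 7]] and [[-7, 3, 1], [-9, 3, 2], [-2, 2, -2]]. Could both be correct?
trace(A) = 6 but trace(B) = -6. The trace is a similarity invariant, so A and B are not similar.

No.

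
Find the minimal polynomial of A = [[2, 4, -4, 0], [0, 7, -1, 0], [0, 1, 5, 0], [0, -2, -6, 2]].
m_A(x) = (x - 6)^2(x - 2)

The characteristic polynomial factors as (x - 6)^2(x - 2)^2. The minimal polynomial is ∏(x - λ)^{k_λ} where k_λ is the size of the largest Jordan block at λ.

For λ = 2: rank(A - 2I) = 2, and the largest Jordan block has size 1 (the smallest k with rank((A - 2I)^k) = rank((A - 2I)^(k+1))).
For λ = 6: rank(A - 6I) = 3, and the largest Jordan block has size 2 (the smallest k with rank((A - 6I)^k) = rank((A - 6I)^(k+1))).

So m_A(x) = (x - 6)^2(x - 2).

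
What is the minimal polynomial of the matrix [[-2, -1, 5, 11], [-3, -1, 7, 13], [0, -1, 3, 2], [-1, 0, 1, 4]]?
The characteristic polynomial factors as (x - 1)^4. The minimal polynomial is ∏(x - λ)^{k_λ} where k_λ is the size of the largest Jordan block at λ.

For λ = 1: rank(A - I) = 2, and the largest Jordan block has size 3 (the smallest k with rank((A - I)^k) = rank((A - I)^(k+1))).

So m_A(x) = (x - 1)^3.

m_A(x) = (x - 1)^3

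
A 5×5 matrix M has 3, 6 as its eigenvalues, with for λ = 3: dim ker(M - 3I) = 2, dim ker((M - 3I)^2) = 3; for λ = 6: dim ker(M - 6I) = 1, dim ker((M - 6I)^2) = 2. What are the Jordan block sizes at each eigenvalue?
λ = 3: successive nullity increments [2, 1] count blocks of size ≥ k; block sizes are [2, 1].
λ = 6: successive nullity increments [1, 1] count blocks of size ≥ k; block sizes are [2].

Jordan blocks: (3, 2), (3, 1), (6, 2)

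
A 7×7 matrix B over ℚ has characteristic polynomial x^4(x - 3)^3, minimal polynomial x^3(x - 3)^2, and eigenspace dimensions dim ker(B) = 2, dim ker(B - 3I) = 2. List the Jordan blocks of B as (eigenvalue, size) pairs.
Jordan blocks: (0, 3), (0, 1), (3, 2), (3, 1)

λ = 0: algebraic multiplicity 4 (exponent in χ_B), largest block size 3 (exponent in m_B), 2 blocks (geometric multiplicity). These force block sizes [3, 1].
λ = 3: algebraic multiplicity 3 (exponent in χ_B), largest block size 2 (exponent in m_B), 2 blocks (geometric multiplicity). These force block sizes [2, 1].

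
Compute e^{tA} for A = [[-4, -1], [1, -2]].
e^{tA} = [[(1 - t)*e^{-3*t}, -t*e^{-3*t}], [t*e^{-3*t}, (t + 1)*e^{-3*t}]]

A has Jordan form J = [[-3, 1], [0, -3]] with A = PJP^{-1}, so e^{tA} = P e^{tJ} P^{-1}.

For a Jordan block J_k(λ), e^{tJ_k(λ)} = e^{λt} · (I + tN + t^2 N^2/2! + ... + t^{k-1} N^{k-1}/(k-1)!) where N is the nilpotent superdiagonal part.

Assembling the blocks and conjugating back gives the entries of e^{tA} as shown above.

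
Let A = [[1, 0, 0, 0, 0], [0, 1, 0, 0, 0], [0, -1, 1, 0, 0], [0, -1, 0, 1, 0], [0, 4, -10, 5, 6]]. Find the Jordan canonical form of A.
The characteristic polynomial is det(xI - A) = (x - 6)(x - 1)^4, so the eigenvalues are 1 (algebraic multiplicity 4), 6 (algebraic multiplicity 1).

For λ = 1: rank(A - I) = 2, rank((A - I)^2) = 1. The eigenspace has dimension 5 - 2 = 3, so there are 3 Jordan blocks; the rank sequence gives block sizes [2, 1, 1].

For λ = 6: algebraic multiplicity 1 gives one 1×1 block.

Assembling the blocks gives the Jordan form J above.

J = [[1, 1, 0, 0, 0], [0, 1, 0, 0, 0], [0, 0, 1, 0, 0], [0, 0, 0, 1, 0], [0, 0, 0, 0, 6]]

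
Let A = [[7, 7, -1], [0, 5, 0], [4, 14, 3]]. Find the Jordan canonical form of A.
J = [[5, 1, 0], [0, 5, 0], [0, 0, 5]]

The characteristic polynomial is det(xI - A) = (x - 5)^3, so the eigenvalues are 5 (algebraic multiplicity 3).

For λ = 5: rank(A - 5I) = 1, rank((A - 5I)^2) = 0. The eigenspace has dimension 3 - 1 = 2, so there are 2 Jordan blocks; the rank sequence gives block sizes [2, 1].

Assembling the blocks gives the Jordan form J above.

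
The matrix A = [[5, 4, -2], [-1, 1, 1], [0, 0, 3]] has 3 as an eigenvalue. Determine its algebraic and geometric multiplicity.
The characteristic polynomial is (x - 3)^3, so the factor x - 3 appears with exponent 3: the algebraic multiplicity is 3.

rank(A - 3I) = 1, so the eigenspace has dimension 3 - 1 = 2: the geometric multiplicity is 2.

Since 2 < 3, A is not diagonalizable.

algebraic multiplicity 3, geometric multiplicity 2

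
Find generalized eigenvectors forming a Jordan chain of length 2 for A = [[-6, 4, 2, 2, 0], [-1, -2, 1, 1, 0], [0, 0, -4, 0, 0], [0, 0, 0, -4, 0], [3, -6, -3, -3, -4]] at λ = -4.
We seek v_1 ∈ ker((A + 4I)^2) \ ker(A + 4I), then set v_{i+1} = (A + 4I) v_i.

One such chain is v_1 = [[1, 1, 0, 0, -1]]^T, v_2 = [[2, 1, 0, 0, -3]]^T. Check: (A + 4I) v_2 = [[0, 0, 0, 0, 0]]^T = 0.

v_1 = [[1, 1, 0, 0, -1]]^T, v_2 = [[2, 1, 0, 0, -3]]^T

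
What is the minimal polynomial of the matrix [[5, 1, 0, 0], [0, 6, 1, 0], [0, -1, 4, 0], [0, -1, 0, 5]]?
The characteristic polynomial factors as (x - 5)^4. The minimal polynomial is ∏(x - λ)^{k_λ} where k_λ is the size of the largest Jordan block at λ.

For λ = 5: rank(A - 5I) = 2, and the largest Jordan block has size 3 (the smallest k with rank((A - 5I)^k) = rank((A - 5I)^(k+1))).

So m_A(x) = (x - 5)^3.

m_A(x) = (x - 5)^3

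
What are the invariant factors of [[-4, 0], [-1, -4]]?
The Jordan structure of A has elementary divisors (x + 4)^2. Arranging the block sizes at each eigenvalue in decreasing order and taking row products gives the invariant factors.

Invariant factors (smallest first, each dividing the next): (x + 4)^2.

Check: the last factor (x + 4)^2 is the minimal polynomial, and the product (x + 4)^2 is the characteristic polynomial.

(x + 4)^2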